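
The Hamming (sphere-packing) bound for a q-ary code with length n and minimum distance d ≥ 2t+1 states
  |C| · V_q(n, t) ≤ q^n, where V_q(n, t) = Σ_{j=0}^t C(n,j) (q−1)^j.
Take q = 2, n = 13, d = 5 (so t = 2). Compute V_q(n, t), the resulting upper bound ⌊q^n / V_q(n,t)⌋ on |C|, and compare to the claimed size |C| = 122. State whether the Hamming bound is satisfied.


V_q(n, t) = 92, q^n = 8192, Hamming bound = 89, |C| = 122 > bound (violated).

Step 1: Compute V_q(n, t) = Σ_{j=0}^2 C(n, j) (q−1)^j.
  j = 0: C(13,0)·(1)^0 = 1·1 = 1.
  j = 1: C(13,1)·(1)^1 = 13·1 = 13.
  j = 2: C(13,2)·(1)^2 = 78·1 = 78.
  V_q(n, t) = 1 + 13 + 78 = 92.
Step 2: q^n = 2^13 = 8192.
Step 3: Hamming bound ⌊q^n / V_q(n,t)⌋ = ⌊8192/92⌋ = 89.
Step 4: Compare |C| = 122 to 89: violated.
The claimed |C| lies above the Hamming bound, so no 2-ary code of length 13 with d ≥ 5 can have 122 codewords.


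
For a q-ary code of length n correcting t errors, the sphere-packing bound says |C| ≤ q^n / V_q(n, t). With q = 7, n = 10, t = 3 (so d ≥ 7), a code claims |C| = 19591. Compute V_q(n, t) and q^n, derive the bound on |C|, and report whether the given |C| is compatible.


V_q(n, t) = 27601, q^n = 282475249, Hamming bound = 10234, |C| = 19591 > bound (violated).

Step 1: Compute V_q(n, t) = Σ_{j=0}^3 C(n, j) (q−1)^j.
  j = 0: C(10,0)·(6)^0 = 1·1 = 1.
  j = 1: C(10,1)·(6)^1 = 10·6 = 60.
  j = 2: C(10,2)·(6)^2 = 45·36 = 1620.
  j = 3: C(10,3)·(6)^3 = 120·216 = 25920.
  V_q(n, t) = 1 + 60 + 1620 + 25920 = 27601.
Step 2: q^n = 7^10 = 282475249.
Step 3: Hamming bound ⌊q^n / V_q(n,t)⌋ = ⌊282475249/27601⌋ = 10234.
Step 4: Compare |C| = 19591 to 10234: violated.
The claimed |C| lies above the Hamming bound, so no 7-ary code of length 10 with d ≥ 7 can have 19591 codewords.


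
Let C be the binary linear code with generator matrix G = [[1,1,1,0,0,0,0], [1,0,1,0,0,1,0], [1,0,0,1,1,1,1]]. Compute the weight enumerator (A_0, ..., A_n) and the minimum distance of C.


Weight distribution: A_0 = 1, A_2 = 1, A_3 = 2, A_4 = 1, A_5 = 2, A_6 = 1. Minimum distance d = 2.

Enumerate all 2^3 = 8 messages m ∈ F_2^3.
For each, compute codeword c = mG in F_2^7, then tally its weight.
  m = 000 → c = 0000000, weight = 0.
  m = 100 → c = 1110000, weight = 3.
  m = 010 → c = 1010010, weight = 3.
  m = 110 → c = 0100010, weight = 2.
  m = 001 → c = 1001111, weight = 5.
  m = 101 → c = 0111111, weight = 6.
  m = 011 → c = 0011101, weight = 4.
  m = 111 → c = 1101101, weight = 5.
Tally weights:
  weight 0: 1 codewords.
  weight 2: 1 codewords.
  weight 3: 2 codewords.
  weight 4: 1 codewords.
  weight 5: 2 codewords.
  weight 6: 1 codewords.
Minimum distance d = smallest w > 0 with A_w > 0 = 2.
Sanity: Σ A_w = 8 = 2^3 = 8 ✓.


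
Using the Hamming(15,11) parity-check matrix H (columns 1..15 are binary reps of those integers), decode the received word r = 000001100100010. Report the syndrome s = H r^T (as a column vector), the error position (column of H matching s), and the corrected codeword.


s = (0, 1, 0, 1)^T, error position = 5, corrected codeword c = 000011100100010

Compute s = H r^T mod 2 one row at a time:
  s_1 = 0 + 0 + 1 + 0 + 0 + 0 + 1 + 0 = 2 ≡ 0 (mod 2).
  s_2 = 0 + 0 + 1 + 1 + 0 + 0 + 1 + 0 = 3 ≡ 1 (mod 2).
  s_3 = 0 + 0 + 1 + 1 + 1 + 0 + 1 + 0 = 4 ≡ 0 (mod 2).
  s_4 = 0 + 0 + 0 + 1 + 0 + 0 + 0 + 0 = 1 ≡ 1 (mod 2).
s = (0, 1, 0, 1)^T — this equals column 5 of H (binary 0101), so error is at position 5.
Correct: flip bit 5 of r = 000001100100010 to get c = 000011100100010.


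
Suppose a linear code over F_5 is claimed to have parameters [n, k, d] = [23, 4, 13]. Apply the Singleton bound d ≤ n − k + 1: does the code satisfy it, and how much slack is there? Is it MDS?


Singleton RHS = n − k + 1 = 20, slack = 7, bound satisfied, not MDS.

Singleton bound: d ≤ n − k + 1.
Here n = 23, k = 4, so n − k + 1 = 20.
Given d = 13, check d ≤ 20: YES.
Slack = (n − k + 1) − d = 7.
The code is NOT MDS (slack = 7 > 0).
Description: the claimed parameters are [23, 4, 13]_5; such a code would be non-MDS.


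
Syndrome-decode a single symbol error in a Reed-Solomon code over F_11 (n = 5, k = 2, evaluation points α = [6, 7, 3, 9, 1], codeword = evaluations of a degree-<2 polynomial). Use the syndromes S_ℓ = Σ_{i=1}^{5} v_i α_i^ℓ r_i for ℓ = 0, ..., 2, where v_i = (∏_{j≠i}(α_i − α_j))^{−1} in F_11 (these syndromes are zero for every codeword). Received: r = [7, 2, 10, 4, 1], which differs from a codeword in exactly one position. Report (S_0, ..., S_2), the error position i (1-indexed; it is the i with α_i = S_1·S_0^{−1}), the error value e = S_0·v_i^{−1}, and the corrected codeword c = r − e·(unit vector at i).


S = (1, 7, 5), error at position 2, error magnitude e = 7, c = [7, 6, 10, 4, 1].

Step 1: column multipliers v_i = (∏_{j≠i}(α_i − α_j))^{−1} mod 11.
  i = 1 (α = 6): (6−7)(6−3)(6−9)(6−1) = (−1)·3·(−3)·5 = 45 ≡ 1, so v_1 = 1^{−1} = 1 (mod 11).
  i = 2 (α = 7): (7−6)(7−3)(7−9)(7−1) = 1·4·(−2)·6 = −48 ≡ 7, so v_2 = 7^{−1} = 8 (mod 11).
  i = 3 (α = 3): (3−6)(3−7)(3−9)(3−1) = (−3)·(−4)·(−6)·2 = −144 ≡ 10, so v_3 = 10^{−1} = 10 (mod 11).
  i = 4 (α = 9): (9−6)(9−7)(9−3)(9−1) = 3·2·6·8 = 288 ≡ 2, so v_4 = 2^{−1} = 6 (mod 11).
  i = 5 (α = 1): (1−6)(1−7)(1−3)(1−9) = (−5)·(−6)·(−2)·(−8) = 480 ≡ 7, so v_5 = 7^{−1} = 8 (mod 11).
  v = [1, 8, 10, 6, 8].
Step 2: syndromes of r = [7, 2, 10, 4, 1] (all sums mod 11).
  S_0 = Σ v_i r_i = 1·7 + 8·2 + 10·10 + 6·4 + 8·1 = 155 ≡ 1.
  S_1 = Σ v_i α_i r_i = 1·6·7 + 8·7·2 + 10·3·10 + 6·9·4 + 8·1·1 = 678 ≡ 7.
  α_i^2 mod 11 = [3, 5, 9, 4, 1].
  S_2 = Σ v_i α_i^2 r_i = 1·3·7 + 8·5·2 + 10·9·10 + 6·4·4 + 8·1·1 = 1105 ≡ 5.
  S = (1, 7, 5) ≠ 0, so r is not a codeword (an error is present).
Step 3: locate the error. For a single error e at position i, S_ℓ = v_i·e·α_i^ℓ, so α_err = S_1/S_0.
  S_0^{−1} = 1^{−1} = 1 (mod 11), so α_err = 7·1 = 7 ≡ 7 = α_2. Error position i = 2.
  Consistency check: S_2/S_1 = 5·8 = 40 ≡ 7 = α_err ✓ (single-error assumption holds).
Step 4: error magnitude e = S_0/v_2 = S_0·∏_{j≠2}(α_2 − α_j) = 1·7 = 7 ≡ 7 (mod 11).
Step 5: correct position 2: c_2 = r_2 − e = 2 − 7 ≡ 6 (mod 11). Hence c = [7, 6, 10, 4, 1].
  Check: interpolating c through the α_i gives m(x) = 2 + 10·x (degree < 2) with m(α_i) = c_i for every i, so c is indeed a codeword.


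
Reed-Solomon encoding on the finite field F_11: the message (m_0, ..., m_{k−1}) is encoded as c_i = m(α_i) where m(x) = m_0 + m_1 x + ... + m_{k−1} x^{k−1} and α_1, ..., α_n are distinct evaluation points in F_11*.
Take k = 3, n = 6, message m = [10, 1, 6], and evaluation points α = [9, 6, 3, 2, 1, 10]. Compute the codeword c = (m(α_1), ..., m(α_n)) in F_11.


c = [10, 1, 1, 3, 6, 4]

Message polynomial: m(x) = 10 + 1·x + 6·x^2 (mod 11).
For each evaluation point α_i, compute m(α_i) mod 11:
  α_1 = 9: Horner steps 6 → 0 → 10, so m(9) = 10.
  α_2 = 6: Horner steps 6 → 4 → 1, so m(6) = 1.
  α_3 = 3: Horner steps 6 → 8 → 1, so m(3) = 1.
  α_4 = 2: Horner steps 6 → 2 → 3, so m(2) = 3.
  α_5 = 1: Horner steps 6 → 7 → 6, so m(1) = 6.
  α_6 = 10: Horner steps 6 → 6 → 4, so m(10) = 4.
Codeword c = [10, 1, 1, 3, 6, 4] ∈ F_11^6.


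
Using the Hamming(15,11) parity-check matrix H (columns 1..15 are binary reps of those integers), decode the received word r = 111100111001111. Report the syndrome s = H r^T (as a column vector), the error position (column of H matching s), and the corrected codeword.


s = (0, 0, 1, 0)^T, error position = 2, corrected codeword c = 101100111001111

Compute s = H r^T mod 2 one row at a time:
  s_1 = 1 + 1 + 0 + 0 + 1 + 1 + 1 + 1 = 6 ≡ 0 (mod 2).
  s_2 = 1 + 0 + 0 + 1 + 1 + 1 + 1 + 1 = 6 ≡ 0 (mod 2).
  s_3 = 1 + 1 + 0 + 1 + 0 + 0 + 1 + 1 = 5 ≡ 1 (mod 2).
  s_4 = 1 + 1 + 0 + 1 + 1 + 0 + 1 + 1 = 6 ≡ 0 (mod 2).
s = (0, 0, 1, 0)^T — this equals column 2 of H (binary 0010), so error is at position 2.
Correct: flip bit 2 of r = 111100111001111 to get c = 101100111001111.


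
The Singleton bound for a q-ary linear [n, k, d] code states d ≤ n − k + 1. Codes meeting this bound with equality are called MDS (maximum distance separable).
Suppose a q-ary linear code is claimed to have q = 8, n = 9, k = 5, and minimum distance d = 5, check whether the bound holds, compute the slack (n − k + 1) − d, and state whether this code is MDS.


Singleton RHS = n − k + 1 = 5, slack = 0, bound satisfied, MDS.

Singleton bound: d ≤ n − k + 1.
Here n = 9, k = 5, so n − k + 1 = 5.
Given d = 5, check d ≤ 5: YES.
Slack = (n − k + 1) − d = 0.
The code is MDS (slack = 0).
Description: the claimed parameters are [9, 5, 5]_8; such a code would be MDS (meets Singleton bound).


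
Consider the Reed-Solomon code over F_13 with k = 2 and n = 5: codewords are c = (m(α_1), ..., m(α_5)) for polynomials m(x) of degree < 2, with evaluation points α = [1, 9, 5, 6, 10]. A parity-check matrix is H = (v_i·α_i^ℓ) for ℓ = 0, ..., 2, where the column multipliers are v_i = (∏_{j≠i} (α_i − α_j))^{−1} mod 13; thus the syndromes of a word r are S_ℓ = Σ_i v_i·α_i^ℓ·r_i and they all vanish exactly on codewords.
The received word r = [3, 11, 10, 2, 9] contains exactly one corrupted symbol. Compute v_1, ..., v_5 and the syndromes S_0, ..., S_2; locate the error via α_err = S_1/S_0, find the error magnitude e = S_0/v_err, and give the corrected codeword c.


S = (9, 3, 1), error at position 2, error magnitude e = 7, c = [3, 4, 10, 2, 9].

Step 1: column multipliers v_i = (∏_{j≠i}(α_i − α_j))^{−1} mod 13.
  i = 1 (α = 1): (1−9)(1−5)(1−6)(1−10) = (−8)·(−4)·(−5)·(−9) = 1440 ≡ 10, so v_1 = 10^{−1} = 4 (mod 13).
  i = 2 (α = 9): (9−1)(9−5)(9−6)(9−10) = 8·4·3·(−1) = −96 ≡ 8, so v_2 = 8^{−1} = 5 (mod 13).
  i = 3 (α = 5): (5−1)(5−9)(5−6)(5−10) = 4·(−4)·(−1)·(−5) = −80 ≡ 11, so v_3 = 11^{−1} = 6 (mod 13).
  i = 4 (α = 6): (6−1)(6−9)(6−5)(6−10) = 5·(−3)·1·(−4) = 60 ≡ 8, so v_4 = 8^{−1} = 5 (mod 13).
  i = 5 (α = 10): (10−1)(10−9)(10−5)(10−6) = 9·1·5·4 = 180 ≡ 11, so v_5 = 11^{−1} = 6 (mod 13).
  v = [4, 5, 6, 5, 6].
Step 2: syndromes of r = [3, 11, 10, 2, 9] (all sums mod 13).
  S_0 = Σ v_i r_i = 4·3 + 5·11 + 6·10 + 5·2 + 6·9 = 191 ≡ 9.
  S_1 = Σ v_i α_i r_i = 4·1·3 + 5·9·11 + 6·5·10 + 5·6·2 + 6·10·9 = 1407 ≡ 3.
  α_i^2 mod 13 = [1, 3, 12, 10, 9].
  S_2 = Σ v_i α_i^2 r_i = 4·1·3 + 5·3·11 + 6·12·10 + 5·10·2 + 6·9·9 = 1483 ≡ 1.
  S = (9, 3, 1) ≠ 0, so r is not a codeword (an error is present).
Step 3: locate the error. For a single error e at position i, S_ℓ = v_i·e·α_i^ℓ, so α_err = S_1/S_0.
  S_0^{−1} = 9^{−1} = 3 (mod 13), so α_err = 3·3 = 9 ≡ 9 = α_2. Error position i = 2.
  Consistency check: S_2/S_1 = 1·9 = 9 ≡ 9 = α_err ✓ (single-error assumption holds).
Step 4: error magnitude e = S_0/v_2 = S_0·∏_{j≠2}(α_2 − α_j) = 9·8 = 72 ≡ 7 (mod 13).
Step 5: correct position 2: c_2 = r_2 − e = 11 − 7 ≡ 4 (mod 13). Hence c = [3, 4, 10, 2, 9].
  Check: interpolating c through the α_i gives m(x) = 11 + 5·x (degree < 2) with m(α_i) = c_i for every i, so c is indeed a codeword.


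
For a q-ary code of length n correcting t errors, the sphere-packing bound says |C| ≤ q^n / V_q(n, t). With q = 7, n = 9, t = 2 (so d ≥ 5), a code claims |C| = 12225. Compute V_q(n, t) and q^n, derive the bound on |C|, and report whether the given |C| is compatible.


V_q(n, t) = 1351, q^n = 40353607, Hamming bound = 29869, |C| = 12225 ≤ bound (satisfied).

Step 1: Compute V_q(n, t) = Σ_{j=0}^2 C(n, j) (q−1)^j.
  j = 0: C(9,0)·(6)^0 = 1·1 = 1.
  j = 1: C(9,1)·(6)^1 = 9·6 = 54.
  j = 2: C(9,2)·(6)^2 = 36·36 = 1296.
  V_q(n, t) = 1 + 54 + 1296 = 1351.
Step 2: q^n = 7^9 = 40353607.
Step 3: Hamming bound ⌊q^n / V_q(n,t)⌋ = ⌊40353607/1351⌋ = 29869.
Step 4: Compare |C| = 12225 to 29869: satisfied.
The claimed |C| lies below the Hamming bound.


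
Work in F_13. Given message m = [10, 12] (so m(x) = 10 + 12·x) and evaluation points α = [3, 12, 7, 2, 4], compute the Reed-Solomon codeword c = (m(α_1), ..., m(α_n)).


c = [7, 11, 3, 8, 6]

Message polynomial: m(x) = 10 + 12·x (mod 13).
For each evaluation point α_i, compute m(α_i) mod 13:
  α_1 = 3: Horner steps 12 → 7, so m(3) = 7.
  α_2 = 12: Horner steps 12 → 11, so m(12) = 11.
  α_3 = 7: Horner steps 12 → 3, so m(7) = 3.
  α_4 = 2: Horner steps 12 → 8, so m(2) = 8.
  α_5 = 4: Horner steps 12 → 6, so m(4) = 6.
Codeword c = [7, 11, 3, 8, 6] ∈ F_13^5.


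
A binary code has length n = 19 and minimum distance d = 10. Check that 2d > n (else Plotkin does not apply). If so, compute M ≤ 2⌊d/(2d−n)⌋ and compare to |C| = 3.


Plotkin bound M ≤ 20; given |C| = 3 ≤ bound (satisfied).

Check applicability: 2d = 20, n = 19.
2d − n = 1 > 0, so Plotkin applies.
Compute d/(2d−n) = 10/1 ≈ 10.0000.
⌊d/(2d−n)⌋ = 10.
Plotkin bound: M ≤ 2·10 = 20.
Given |C| = 3, check: satisfied.
This |C| is below the Plotkin bound.


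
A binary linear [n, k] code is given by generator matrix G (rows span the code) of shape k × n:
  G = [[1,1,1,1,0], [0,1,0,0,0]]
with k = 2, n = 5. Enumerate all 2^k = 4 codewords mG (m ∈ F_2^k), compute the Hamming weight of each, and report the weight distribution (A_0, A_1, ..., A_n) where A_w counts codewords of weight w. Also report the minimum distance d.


Weight distribution: A_0 = 1, A_1 = 1, A_3 = 1, A_4 = 1. Minimum distance d = 1.

Enumerate all 2^2 = 4 messages m ∈ F_2^2.
For each, compute codeword c = mG in F_2^5, then tally its weight.
  m = 00 → c = 00000, weight = 0.
  m = 10 → c = 11110, weight = 4.
  m = 01 → c = 01000, weight = 1.
  m = 11 → c = 10110, weight = 3.
Tally weights:
  weight 0: 1 codewords.
  weight 1: 1 codewords.
  weight 3: 1 codewords.
  weight 4: 1 codewords.
Minimum distance d = smallest w > 0 with A_w > 0 = 1.
Sanity: Σ A_w = 4 = 2^2 = 4 ✓.


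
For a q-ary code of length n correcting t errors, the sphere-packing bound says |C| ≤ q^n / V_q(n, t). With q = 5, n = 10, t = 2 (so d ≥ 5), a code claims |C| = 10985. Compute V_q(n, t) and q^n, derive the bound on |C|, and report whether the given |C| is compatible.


V_q(n, t) = 761, q^n = 9765625, Hamming bound = 12832, |C| = 10985 ≤ bound (satisfied).

Step 1: Compute V_q(n, t) = Σ_{j=0}^2 C(n, j) (q−1)^j.
  j = 0: C(10,0)·(4)^0 = 1·1 = 1.
  j = 1: C(10,1)·(4)^1 = 10·4 = 40.
  j = 2: C(10,2)·(4)^2 = 45·16 = 720.
  V_q(n, t) = 1 + 40 + 720 = 761.
Step 2: q^n = 5^10 = 9765625.
Step 3: Hamming bound ⌊q^n / V_q(n,t)⌋ = ⌊9765625/761⌋ = 12832.
Step 4: Compare |C| = 10985 to 12832: satisfied.
The claimed |C| lies below the Hamming bound.


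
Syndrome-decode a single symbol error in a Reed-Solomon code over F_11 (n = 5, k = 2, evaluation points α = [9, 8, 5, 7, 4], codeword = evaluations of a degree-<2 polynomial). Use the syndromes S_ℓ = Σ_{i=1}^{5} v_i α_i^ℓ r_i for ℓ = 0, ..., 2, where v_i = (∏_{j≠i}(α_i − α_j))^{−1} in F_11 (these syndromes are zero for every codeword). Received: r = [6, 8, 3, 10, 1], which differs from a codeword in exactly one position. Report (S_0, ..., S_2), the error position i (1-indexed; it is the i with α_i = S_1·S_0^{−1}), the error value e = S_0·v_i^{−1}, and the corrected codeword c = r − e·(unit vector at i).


S = (8, 10, 7), error at position 5, error magnitude e = 7, c = [6, 8, 3, 10, 5].

Step 1: column multipliers v_i = (∏_{j≠i}(α_i − α_j))^{−1} mod 11.
  i = 1 (α = 9): (9−8)(9−5)(9−7)(9−4) = 1·4·2·5 = 40 ≡ 7, so v_1 = 7^{−1} = 8 (mod 11).
  i = 2 (α = 8): (8−9)(8−5)(8−7)(8−4) = (−1)·3·1·4 = −12 ≡ 10, so v_2 = 10^{−1} = 10 (mod 11).
  i = 3 (α = 5): (5−9)(5−8)(5−7)(5−4) = (−4)·(−3)·(−2)·1 = −24 ≡ 9, so v_3 = 9^{−1} = 5 (mod 11).
  i = 4 (α = 7): (7−9)(7−8)(7−5)(7−4) = (−2)·(−1)·2·3 = 12 ≡ 1, so v_4 = 1^{−1} = 1 (mod 11).
  i = 5 (α = 4): (4−9)(4−8)(4−5)(4−7) = (−5)·(−4)·(−1)·(−3) = 60 ≡ 5, so v_5 = 5^{−1} = 9 (mod 11).
  v = [8, 10, 5, 1, 9].
Step 2: syndromes of r = [6, 8, 3, 10, 1] (all sums mod 11).
  S_0 = Σ v_i r_i = 8·6 + 10·8 + 5·3 + 1·10 + 9·1 = 162 ≡ 8.
  S_1 = Σ v_i α_i r_i = 8·9·6 + 10·8·8 + 5·5·3 + 1·7·10 + 9·4·1 = 1253 ≡ 10.
  α_i^2 mod 11 = [4, 9, 3, 5, 5].
  S_2 = Σ v_i α_i^2 r_i = 8·4·6 + 10·9·8 + 5·3·3 + 1·5·10 + 9·5·1 = 1052 ≡ 7.
  S = (8, 10, 7) ≠ 0, so r is not a codeword (an error is present).
Step 3: locate the error. For a single error e at position i, S_ℓ = v_i·e·α_i^ℓ, so α_err = S_1/S_0.
  S_0^{−1} = 8^{−1} = 7 (mod 11), so α_err = 10·7 = 70 ≡ 4 = α_5. Error position i = 5.
  Consistency check: S_2/S_1 = 7·10 = 70 ≡ 4 = α_err ✓ (single-error assumption holds).
Step 4: error magnitude e = S_0/v_5 = S_0·∏_{j≠5}(α_5 − α_j) = 8·5 = 40 ≡ 7 (mod 11).
Step 5: correct position 5: c_5 = r_5 − e = 1 − 7 ≡ 5 (mod 11). Hence c = [6, 8, 3, 10, 5].
  Check: interpolating c through the α_i gives m(x) = 2 + 9·x (degree < 2) with m(α_i) = c_i for every i, so c is indeed a codeword.


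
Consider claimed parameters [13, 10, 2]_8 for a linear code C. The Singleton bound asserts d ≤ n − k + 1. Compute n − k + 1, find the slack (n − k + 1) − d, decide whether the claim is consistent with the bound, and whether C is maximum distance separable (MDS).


Singleton RHS = n − k + 1 = 4, slack = 2, bound satisfied, not MDS.

Singleton bound: d ≤ n − k + 1.
Here n = 13, k = 10, so n − k + 1 = 4.
Given d = 2, check d ≤ 4: YES.
Slack = (n − k + 1) − d = 2.
The code is NOT MDS (slack = 2 > 0).
Description: the claimed parameters are [13, 10, 2]_8; such a code would be non-MDS.


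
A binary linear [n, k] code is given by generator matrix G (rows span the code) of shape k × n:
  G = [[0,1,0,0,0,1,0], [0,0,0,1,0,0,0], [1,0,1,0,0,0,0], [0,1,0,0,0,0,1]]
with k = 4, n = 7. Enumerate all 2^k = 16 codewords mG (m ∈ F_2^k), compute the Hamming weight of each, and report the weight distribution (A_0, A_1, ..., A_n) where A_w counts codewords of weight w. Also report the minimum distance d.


Weight distribution: A_0 = 1, A_1 = 1, A_2 = 4, A_3 = 4, A_4 = 3, A_5 = 3. Minimum distance d = 1.

Enumerate all 2^4 = 16 messages m ∈ F_2^4.
For each, compute codeword c = mG in F_2^7, then tally its weight.
  m = 0000 → c = 0000000, weight = 0.
  m = 1000 → c = 0100010, weight = 2.
  m = 0100 → c = 0001000, weight = 1.
  m = 1100 → c = 0101010, weight = 3.
  m = 0010 → c = 1010000, weight = 2.
  m = 1010 → c = 1110010, weight = 4.
  m = 0110 → c = 1011000, weight = 3.
  m = 1110 → c = 1111010, weight = 5.
  m = 0001 → c = 0100001, weight = 2.
  m = 1001 → c = 0000011, weight = 2.
  m = 0101 → c = 0101001, weight = 3.
  m = 1101 → c = 0001011, weight = 3.
  m = 0011 → c = 1110001, weight = 4.
  m = 1011 → c = 1010011, weight = 4.
  m = 0111 → c = 1111001, weight = 5.
  m = 1111 → c = 1011011, weight = 5.
Tally weights:
  weight 0: 1 codewords.
  weight 1: 1 codewords.
  weight 2: 4 codewords.
  weight 3: 4 codewords.
  weight 4: 3 codewords.
  weight 5: 3 codewords.
Minimum distance d = smallest w > 0 with A_w > 0 = 1.
Sanity: Σ A_w = 16 = 2^4 = 16 ✓.


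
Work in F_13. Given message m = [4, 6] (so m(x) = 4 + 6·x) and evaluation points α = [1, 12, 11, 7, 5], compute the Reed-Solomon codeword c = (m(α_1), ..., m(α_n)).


c = [10, 11, 5, 7, 8]

Message polynomial: m(x) = 4 + 6·x (mod 13).
For each evaluation point α_i, compute m(α_i) mod 13:
  α_1 = 1: Horner steps 6 → 10, so m(1) = 10.
  α_2 = 12: Horner steps 6 → 11, so m(12) = 11.
  α_3 = 11: Horner steps 6 → 5, so m(11) = 5.
  α_4 = 7: Horner steps 6 → 7, so m(7) = 7.
  α_5 = 5: Horner steps 6 → 8, so m(5) = 8.
Codeword c = [10, 11, 5, 7, 8] ∈ F_13^5.


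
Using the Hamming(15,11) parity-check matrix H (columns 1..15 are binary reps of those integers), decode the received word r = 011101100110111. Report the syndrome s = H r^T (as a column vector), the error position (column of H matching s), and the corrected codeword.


s = (1, 0, 0, 1)^T, error position = 9, corrected codeword c = 011101101110111

Compute s = H r^T mod 2 one row at a time:
  s_1 = 0 + 0 + 1 + 1 + 0 + 1 + 1 + 1 = 5 ≡ 1 (mod 2).
  s_2 = 1 + 0 + 1 + 1 + 0 + 1 + 1 + 1 = 6 ≡ 0 (mod 2).
  s_3 = 1 + 1 + 1 + 1 + 1 + 1 + 1 + 1 = 8 ≡ 0 (mod 2).
  s_4 = 0 + 1 + 0 + 1 + 0 + 1 + 1 + 1 = 5 ≡ 1 (mod 2).
s = (1, 0, 0, 1)^T — this equals column 9 of H (binary 1001), so error is at position 9.
Correct: flip bit 9 of r = 011101100110111 to get c = 011101101110111.


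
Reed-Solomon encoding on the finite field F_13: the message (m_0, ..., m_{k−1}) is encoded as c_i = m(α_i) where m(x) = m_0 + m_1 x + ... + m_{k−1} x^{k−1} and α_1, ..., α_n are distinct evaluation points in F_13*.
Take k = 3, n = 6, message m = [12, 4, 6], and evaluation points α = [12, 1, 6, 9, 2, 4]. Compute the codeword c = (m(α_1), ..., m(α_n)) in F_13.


c = [1, 9, 5, 1, 5, 7]

Message polynomial: m(x) = 12 + 4·x + 6·x^2 (mod 13).
For each evaluation point α_i, compute m(α_i) mod 13:
  α_1 = 12: Horner steps 6 → 11 → 1, so m(12) = 1.
  α_2 = 1: Horner steps 6 → 10 → 9, so m(1) = 9.
  α_3 = 6: Horner steps 6 → 1 → 5, so m(6) = 5.
  α_4 = 9: Horner steps 6 → 6 → 1, so m(9) = 1.
  α_5 = 2: Horner steps 6 → 3 → 5, so m(2) = 5.
  α_6 = 4: Horner steps 6 → 2 → 7, so m(4) = 7.
Codeword c = [1, 9, 5, 1, 5, 7] ∈ F_13^6.


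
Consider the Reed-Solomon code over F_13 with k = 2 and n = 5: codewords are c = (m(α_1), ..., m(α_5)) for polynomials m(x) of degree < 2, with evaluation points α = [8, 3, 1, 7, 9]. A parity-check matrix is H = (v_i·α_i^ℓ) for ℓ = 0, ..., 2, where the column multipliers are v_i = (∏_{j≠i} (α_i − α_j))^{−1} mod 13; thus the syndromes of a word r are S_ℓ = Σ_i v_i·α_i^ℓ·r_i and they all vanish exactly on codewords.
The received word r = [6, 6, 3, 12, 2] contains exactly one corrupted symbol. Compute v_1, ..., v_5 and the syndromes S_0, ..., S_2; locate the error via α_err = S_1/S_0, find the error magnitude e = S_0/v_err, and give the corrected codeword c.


S = (3, 11, 10), error at position 1, error magnitude e = 12, c = [7, 6, 3, 12, 2].

Step 1: column multipliers v_i = (∏_{j≠i}(α_i − α_j))^{−1} mod 13.
  i = 1 (α = 8): (8−3)(8−1)(8−7)(8−9) = 5·7·1·(−1) = −35 ≡ 4, so v_1 = 4^{−1} = 10 (mod 13).
  i = 2 (α = 3): (3−8)(3−1)(3−7)(3−9) = (−5)·2·(−4)·(−6) = −240 ≡ 7, so v_2 = 7^{−1} = 2 (mod 13).
  i = 3 (α = 1): (1−8)(1−3)(1−7)(1−9) = (−7)·(−2)·(−6)·(−8) = 672 ≡ 9, so v_3 = 9^{−1} = 3 (mod 13).
  i = 4 (α = 7): (7−8)(7−3)(7−1)(7−9) = (−1)·4·6·(−2) = 48 ≡ 9, so v_4 = 9^{−1} = 3 (mod 13).
  i = 5 (α = 9): (9−8)(9−3)(9−1)(9−7) = 1·6·8·2 = 96 ≡ 5, so v_5 = 5^{−1} = 8 (mod 13).
  v = [10, 2, 3, 3, 8].
Step 2: syndromes of r = [6, 6, 3, 12, 2] (all sums mod 13).
  S_0 = Σ v_i r_i = 10·6 + 2·6 + 3·3 + 3·12 + 8·2 = 133 ≡ 3.
  S_1 = Σ v_i α_i r_i = 10·8·6 + 2·3·6 + 3·1·3 + 3·7·12 + 8·9·2 = 921 ≡ 11.
  α_i^2 mod 13 = [12, 9, 1, 10, 3].
  S_2 = Σ v_i α_i^2 r_i = 10·12·6 + 2·9·6 + 3·1·3 + 3·10·12 + 8·3·2 = 1245 ≡ 10.
  S = (3, 11, 10) ≠ 0, so r is not a codeword (an error is present).
Step 3: locate the error. For a single error e at position i, S_ℓ = v_i·e·α_i^ℓ, so α_err = S_1/S_0.
  S_0^{−1} = 3^{−1} = 9 (mod 13), so α_err = 11·9 = 99 ≡ 8 = α_1. Error position i = 1.
  Consistency check: S_2/S_1 = 10·6 = 60 ≡ 8 = α_err ✓ (single-error assumption holds).
Step 4: error magnitude e = S_0/v_1 = S_0·∏_{j≠1}(α_1 − α_j) = 3·4 = 12 ≡ 12 (mod 13).
Step 5: correct position 1: c_1 = r_1 − e = 6 − 12 ≡ 7 (mod 13). Hence c = [7, 6, 3, 12, 2].
  Check: interpolating c through the α_i gives m(x) = 8 + 8·x (degree < 2) with m(α_i) = c_i for every i, so c is indeed a codeword.


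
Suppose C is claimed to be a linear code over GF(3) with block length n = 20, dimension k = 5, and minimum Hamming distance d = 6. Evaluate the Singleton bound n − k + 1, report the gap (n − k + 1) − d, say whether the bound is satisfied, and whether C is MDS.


Singleton RHS = n − k + 1 = 16, slack = 10, bound satisfied, not MDS.

Singleton bound: d ≤ n − k + 1.
Here n = 20, k = 5, so n − k + 1 = 16.
Given d = 6, check d ≤ 16: YES.
Slack = (n − k + 1) − d = 10.
The code is NOT MDS (slack = 10 > 0).
Description: the claimed parameters are [20, 5, 6]_3; such a code would be non-MDS.


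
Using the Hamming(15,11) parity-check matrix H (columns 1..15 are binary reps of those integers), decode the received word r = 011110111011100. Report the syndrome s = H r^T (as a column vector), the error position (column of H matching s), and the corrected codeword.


s = (1, 1, 0, 0)^T, error position = 12, corrected codeword c = 011110111010100

Compute s = H r^T mod 2 one row at a time:
  s_1 = 1 + 1 + 0 + 1 + 1 + 1 + 0 + 0 = 5 ≡ 1 (mod 2).
  s_2 = 1 + 1 + 0 + 1 + 1 + 1 + 0 + 0 = 5 ≡ 1 (mod 2).
  s_3 = 1 + 1 + 0 + 1 + 0 + 1 + 0 + 0 = 4 ≡ 0 (mod 2).
  s_4 = 0 + 1 + 1 + 1 + 1 + 1 + 1 + 0 = 6 ≡ 0 (mod 2).
s = (1, 1, 0, 0)^T — this equals column 12 of H (binary 1100), so error is at position 12.
Correct: flip bit 12 of r = 011110111011100 to get c = 011110111010100.


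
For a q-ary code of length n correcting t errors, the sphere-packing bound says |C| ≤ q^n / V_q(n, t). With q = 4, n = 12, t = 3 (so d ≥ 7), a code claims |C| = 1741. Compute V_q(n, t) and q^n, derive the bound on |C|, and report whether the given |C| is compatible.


V_q(n, t) = 6571, q^n = 16777216, Hamming bound = 2553, |C| = 1741 ≤ bound (satisfied).

Step 1: Compute V_q(n, t) = Σ_{j=0}^3 C(n, j) (q−1)^j.
  j = 0: C(12,0)·(3)^0 = 1·1 = 1.
  j = 1: C(12,1)·(3)^1 = 12·3 = 36.
  j = 2: C(12,2)·(3)^2 = 66·9 = 594.
  j = 3: C(12,3)·(3)^3 = 220·27 = 5940.
  V_q(n, t) = 1 + 36 + 594 + 5940 = 6571.
Step 2: q^n = 4^12 = 16777216.
Step 3: Hamming bound ⌊q^n / V_q(n,t)⌋ = ⌊16777216/6571⌋ = 2553.
Step 4: Compare |C| = 1741 to 2553: satisfied.
The claimed |C| lies below the Hamming bound.


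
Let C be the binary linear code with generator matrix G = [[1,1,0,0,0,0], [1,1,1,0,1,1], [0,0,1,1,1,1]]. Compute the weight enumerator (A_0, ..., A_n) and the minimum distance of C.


Weight distribution: A_0 = 1, A_1 = 1, A_2 = 1, A_3 = 2, A_4 = 1, A_5 = 1, A_6 = 1. Minimum distance d = 1.

Enumerate all 2^3 = 8 messages m ∈ F_2^3.
For each, compute codeword c = mG in F_2^6, then tally its weight.
  m = 000 → c = 000000, weight = 0.
  m = 100 → c = 110000, weight = 2.
  m = 010 → c = 111011, weight = 5.
  m = 110 → c = 001011, weight = 3.
  m = 001 → c = 001111, weight = 4.
  m = 101 → c = 111111, weight = 6.
  m = 011 → c = 110100, weight = 3.
  m = 111 → c = 000100, weight = 1.
Tally weights:
  weight 0: 1 codewords.
  weight 1: 1 codewords.
  weight 2: 1 codewords.
  weight 3: 2 codewords.
  weight 4: 1 codewords.
  weight 5: 1 codewords.
  weight 6: 1 codewords.
Minimum distance d = smallest w > 0 with A_w > 0 = 1.
Sanity: Σ A_w = 8 = 2^3 = 8 ✓.


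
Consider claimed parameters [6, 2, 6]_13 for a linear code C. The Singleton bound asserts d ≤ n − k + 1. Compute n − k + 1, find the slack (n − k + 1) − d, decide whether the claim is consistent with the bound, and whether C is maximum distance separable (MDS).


Singleton RHS = n − k + 1 = 5, slack = -1, bound violated (no such code; not MDS).

Singleton bound: d ≤ n − k + 1.
Here n = 6, k = 2, so n − k + 1 = 5.
Given d = 6, check d ≤ 5: NO.
Slack = (n − k + 1) − d = -1.
The slack is negative: d = 6 exceeds n − k + 1 = 5 by 1, so the Singleton bound is violated and no linear [6, 2, 6]_13 code can exist. In particular it is not MDS (MDS requires d = n − k + 1 exactly).
Description: the claimed parameters are [6, 2, 6]_13; such a code would be impossible (violates the Singleton bound).


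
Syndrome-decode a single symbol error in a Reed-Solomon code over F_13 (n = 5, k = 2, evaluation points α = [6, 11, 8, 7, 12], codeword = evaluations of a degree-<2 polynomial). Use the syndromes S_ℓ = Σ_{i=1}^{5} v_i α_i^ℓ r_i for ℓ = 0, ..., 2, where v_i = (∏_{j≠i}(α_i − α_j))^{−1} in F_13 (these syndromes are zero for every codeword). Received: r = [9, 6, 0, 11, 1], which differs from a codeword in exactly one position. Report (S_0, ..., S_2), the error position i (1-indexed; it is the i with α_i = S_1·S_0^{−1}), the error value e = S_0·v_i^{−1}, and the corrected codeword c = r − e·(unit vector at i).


S = (2, 11, 2), error at position 5, error magnitude e = 6, c = [9, 6, 0, 11, 8].

Step 1: column multipliers v_i = (∏_{j≠i}(α_i − α_j))^{−1} mod 13.
  i = 1 (α = 6): (6−11)(6−8)(6−7)(6−12) = (−5)·(−2)·(−1)·(−6) = 60 ≡ 8, so v_1 = 8^{−1} = 5 (mod 13).
  i = 2 (α = 11): (11−6)(11−8)(11−7)(11−12) = 5·3·4·(−1) = −60 ≡ 5, so v_2 = 5^{−1} = 8 (mod 13).
  i = 3 (α = 8): (8−6)(8−11)(8−7)(8−12) = 2·(−3)·1·(−4) = 24 ≡ 11, so v_3 = 11^{−1} = 6 (mod 13).
  i = 4 (α = 7): (7−6)(7−11)(7−8)(7−12) = 1·(−4)·(−1)·(−5) = −20 ≡ 6, so v_4 = 6^{−1} = 11 (mod 13).
  i = 5 (α = 12): (12−6)(12−11)(12−8)(12−7) = 6·1·4·5 = 120 ≡ 3, so v_5 = 3^{−1} = 9 (mod 13).
  v = [5, 8, 6, 11, 9].
Step 2: syndromes of r = [9, 6, 0, 11, 1] (all sums mod 13).
  S_0 = Σ v_i r_i = 5·9 + 8·6 + 6·0 + 11·11 + 9·1 = 223 ≡ 2.
  S_1 = Σ v_i α_i r_i = 5·6·9 + 8·11·6 + 6·8·0 + 11·7·11 + 9·12·1 = 1753 ≡ 11.
  α_i^2 mod 13 = [10, 4, 12, 10, 1].
  S_2 = Σ v_i α_i^2 r_i = 5·10·9 + 8·4·6 + 6·12·0 + 11·10·11 + 9·1·1 = 1861 ≡ 2.
  S = (2, 11, 2) ≠ 0, so r is not a codeword (an error is present).
Step 3: locate the error. For a single error e at position i, S_ℓ = v_i·e·α_i^ℓ, so α_err = S_1/S_0.
  S_0^{−1} = 2^{−1} = 7 (mod 13), so α_err = 11·7 = 77 ≡ 12 = α_5. Error position i = 5.
  Consistency check: S_2/S_1 = 2·6 = 12 ≡ 12 = α_err ✓ (single-error assumption holds).
Step 4: error magnitude e = S_0/v_5 = S_0·∏_{j≠5}(α_5 − α_j) = 2·3 = 6 ≡ 6 (mod 13).
Step 5: correct position 5: c_5 = r_5 − e = 1 − 6 ≡ 8 (mod 13). Hence c = [9, 6, 0, 11, 8].
  Check: interpolating c through the α_i gives m(x) = 10 + 2·x (degree < 2) with m(α_i) = c_i for every i, so c is indeed a codeword.


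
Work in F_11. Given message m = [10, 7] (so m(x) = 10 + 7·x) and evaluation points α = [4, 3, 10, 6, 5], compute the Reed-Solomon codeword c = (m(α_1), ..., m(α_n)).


c = [5, 9, 3, 8, 1]

Message polynomial: m(x) = 10 + 7·x (mod 11).
For each evaluation point α_i, compute m(α_i) mod 11:
  α_1 = 4: Horner steps 7 → 5, so m(4) = 5.
  α_2 = 3: Horner steps 7 → 9, so m(3) = 9.
  α_3 = 10: Horner steps 7 → 3, so m(10) = 3.
  α_4 = 6: Horner steps 7 → 8, so m(6) = 8.
  α_5 = 5: Horner steps 7 → 1, so m(5) = 1.
Codeword c = [5, 9, 3, 8, 1] ∈ F_11^5.


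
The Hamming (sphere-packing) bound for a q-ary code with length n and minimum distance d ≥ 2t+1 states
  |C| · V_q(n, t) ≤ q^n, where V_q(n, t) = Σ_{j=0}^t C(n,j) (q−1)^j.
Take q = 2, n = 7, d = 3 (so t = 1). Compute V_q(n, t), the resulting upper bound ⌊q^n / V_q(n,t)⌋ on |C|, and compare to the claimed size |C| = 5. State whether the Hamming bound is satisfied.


V_q(n, t) = 8, q^n = 128, Hamming bound = 16, |C| = 5 ≤ bound (satisfied).

Step 1: Compute V_q(n, t) = Σ_{j=0}^1 C(n, j) (q−1)^j.
  j = 0: C(7,0)·(1)^0 = 1·1 = 1.
  j = 1: C(7,1)·(1)^1 = 7·1 = 7.
  V_q(n, t) = 1 + 7 = 8.
Step 2: q^n = 2^7 = 128.
Step 3: Hamming bound ⌊q^n / V_q(n,t)⌋ = ⌊128/8⌋ = 16.
Step 4: Compare |C| = 5 to 16: satisfied.
The claimed |C| lies below the Hamming bound.


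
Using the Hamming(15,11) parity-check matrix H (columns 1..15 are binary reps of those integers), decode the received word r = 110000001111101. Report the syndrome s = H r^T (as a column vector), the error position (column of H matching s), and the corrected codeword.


s = (0, 1, 0, 1)^T, error position = 5, corrected codeword c = 110010001111101

Compute s = H r^T mod 2 one row at a time:
  s_1 = 0 + 1 + 1 + 1 + 1 + 1 + 0 + 1 = 6 ≡ 0 (mod 2).
  s_2 = 0 + 0 + 0 + 0 + 1 + 1 + 0 + 1 = 3 ≡ 1 (mod 2).
  s_3 = 1 + 0 + 0 + 0 + 1 + 1 + 0 + 1 = 4 ≡ 0 (mod 2).
  s_4 = 1 + 0 + 0 + 0 + 1 + 1 + 1 + 1 = 5 ≡ 1 (mod 2).
s = (0, 1, 0, 1)^T — this equals column 5 of H (binary 0101), so error is at position 5.
Correct: flip bit 5 of r = 110000001111101 to get c = 110010001111101.


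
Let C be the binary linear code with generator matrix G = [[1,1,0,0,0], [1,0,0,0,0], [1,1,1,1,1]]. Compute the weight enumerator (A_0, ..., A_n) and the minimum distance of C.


Weight distribution: A_0 = 1, A_1 = 2, A_2 = 1, A_3 = 1, A_4 = 2, A_5 = 1. Minimum distance d = 1.

Enumerate all 2^3 = 8 messages m ∈ F_2^3.
For each, compute codeword c = mG in F_2^5, then tally its weight.
  m = 000 → c = 00000, weight = 0.
  m = 100 → c = 11000, weight = 2.
  m = 010 → c = 10000, weight = 1.
  m = 110 → c = 01000, weight = 1.
  m = 001 → c = 11111, weight = 5.
  m = 101 → c = 00111, weight = 3.
  m = 011 → c = 01111, weight = 4.
  m = 111 → c = 10111, weight = 4.
Tally weights:
  weight 0: 1 codewords.
  weight 1: 2 codewords.
  weight 2: 1 codewords.
  weight 3: 1 codewords.
  weight 4: 2 codewords.
  weight 5: 1 codewords.
Minimum distance d = smallest w > 0 with A_w > 0 = 1.
Sanity: Σ A_w = 8 = 2^3 = 8 ✓.


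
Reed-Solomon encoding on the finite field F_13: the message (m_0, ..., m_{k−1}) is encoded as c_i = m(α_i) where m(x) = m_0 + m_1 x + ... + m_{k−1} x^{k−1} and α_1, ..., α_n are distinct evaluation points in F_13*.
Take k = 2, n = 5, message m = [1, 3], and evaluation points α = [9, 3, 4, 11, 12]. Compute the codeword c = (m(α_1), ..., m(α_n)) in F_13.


c = [2, 10, 0, 8, 11]

Message polynomial: m(x) = 1 + 3·x (mod 13).
For each evaluation point α_i, compute m(α_i) mod 13:
  α_1 = 9: Horner steps 3 → 2, so m(9) = 2.
  α_2 = 3: Horner steps 3 → 10, so m(3) = 10.
  α_3 = 4: Horner steps 3 → 0, so m(4) = 0.
  α_4 = 11: Horner steps 3 → 8, so m(11) = 8.
  α_5 = 12: Horner steps 3 → 11, so m(12) = 11.
Codeword c = [2, 10, 0, 8, 11] ∈ F_13^5.


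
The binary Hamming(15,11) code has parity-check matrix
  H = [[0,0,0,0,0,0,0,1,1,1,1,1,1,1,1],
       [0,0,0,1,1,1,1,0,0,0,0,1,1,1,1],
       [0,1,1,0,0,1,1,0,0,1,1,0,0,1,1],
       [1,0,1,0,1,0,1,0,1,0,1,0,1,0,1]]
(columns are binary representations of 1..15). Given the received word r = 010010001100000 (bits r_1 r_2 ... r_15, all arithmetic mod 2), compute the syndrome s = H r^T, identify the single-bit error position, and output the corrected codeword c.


s = (0, 1, 0, 0)^T, error position = 4, corrected codeword c = 010110001100000

Compute s = H r^T mod 2 one row at a time:
  s_1 = 0 + 1 + 1 + 0 + 0 + 0 + 0 + 0 = 2 ≡ 0 (mod 2).
  s_2 = 0 + 1 + 0 + 0 + 0 + 0 + 0 + 0 = 1 ≡ 1 (mod 2).
  s_3 = 1 + 0 + 0 + 0 + 1 + 0 + 0 + 0 = 2 ≡ 0 (mod 2).
  s_4 = 0 + 0 + 1 + 0 + 1 + 0 + 0 + 0 = 2 ≡ 0 (mod 2).
s = (0, 1, 0, 0)^T — this equals column 4 of H (binary 0100), so error is at position 4.
Correct: flip bit 4 of r = 010010001100000 to get c = 010110001100000.


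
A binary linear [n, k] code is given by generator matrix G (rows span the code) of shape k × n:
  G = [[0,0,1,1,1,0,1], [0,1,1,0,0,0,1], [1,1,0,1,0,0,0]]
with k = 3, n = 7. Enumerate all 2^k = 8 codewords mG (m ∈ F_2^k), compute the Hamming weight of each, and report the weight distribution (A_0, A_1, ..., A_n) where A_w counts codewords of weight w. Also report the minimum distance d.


Weight distribution: A_0 = 1, A_2 = 1, A_3 = 3, A_4 = 2, A_5 = 1. Minimum distance d = 2.

Enumerate all 2^3 = 8 messages m ∈ F_2^3.
For each, compute codeword c = mG in F_2^7, then tally its weight.
  m = 000 → c = 0000000, weight = 0.
  m = 100 → c = 0011101, weight = 4.
  m = 010 → c = 0110001, weight = 3.
  m = 110 → c = 0101100, weight = 3.
  m = 001 → c = 1101000, weight = 3.
  m = 101 → c = 1110101, weight = 5.
  m = 011 → c = 1011001, weight = 4.
  m = 111 → c = 1000100, weight = 2.
Tally weights:
  weight 0: 1 codewords.
  weight 2: 1 codewords.
  weight 3: 3 codewords.
  weight 4: 2 codewords.
  weight 5: 1 codewords.
Minimum distance d = smallest w > 0 with A_w > 0 = 2.
Sanity: Σ A_w = 8 = 2^3 = 8 ✓.


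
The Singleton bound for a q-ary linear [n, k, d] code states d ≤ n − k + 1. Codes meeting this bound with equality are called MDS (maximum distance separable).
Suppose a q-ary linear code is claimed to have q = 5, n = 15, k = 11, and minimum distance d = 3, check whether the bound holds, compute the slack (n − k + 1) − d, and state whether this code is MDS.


Singleton RHS = n − k + 1 = 5, slack = 2, bound satisfied, not MDS.

Singleton bound: d ≤ n − k + 1.
Here n = 15, k = 11, so n − k + 1 = 5.
Given d = 3, check d ≤ 5: YES.
Slack = (n − k + 1) − d = 2.
The code is NOT MDS (slack = 2 > 0).
Description: the claimed parameters are [15, 11, 3]_5; such a code would be non-MDS.


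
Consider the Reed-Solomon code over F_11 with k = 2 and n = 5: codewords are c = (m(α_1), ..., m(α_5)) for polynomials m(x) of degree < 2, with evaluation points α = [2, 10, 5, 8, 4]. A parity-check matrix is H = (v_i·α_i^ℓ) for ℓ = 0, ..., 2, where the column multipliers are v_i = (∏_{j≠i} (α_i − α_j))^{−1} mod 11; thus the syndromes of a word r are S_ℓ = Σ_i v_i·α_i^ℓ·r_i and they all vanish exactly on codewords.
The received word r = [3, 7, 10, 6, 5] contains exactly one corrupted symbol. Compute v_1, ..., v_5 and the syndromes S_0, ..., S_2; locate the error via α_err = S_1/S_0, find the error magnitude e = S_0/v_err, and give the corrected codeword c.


S = (8, 10, 7), error at position 5, error magnitude e = 1, c = [3, 7, 10, 6, 4].

Step 1: column multipliers v_i = (∏_{j≠i}(α_i − α_j))^{−1} mod 11.
  i = 1 (α = 2): (2−10)(2−5)(2−8)(2−4) = (−8)·(−3)·(−6)·(−2) = 288 ≡ 2, so v_1 = 2^{−1} = 6 (mod 11).
  i = 2 (α = 10): (10−2)(10−5)(10−8)(10−4) = 8·5·2·6 = 480 ≡ 7, so v_2 = 7^{−1} = 8 (mod 11).
  i = 3 (α = 5): (5−2)(5−10)(5−8)(5−4) = 3·(−5)·(−3)·1 = 45 ≡ 1, so v_3 = 1^{−1} = 1 (mod 11).
  i = 4 (α = 8): (8−2)(8−10)(8−5)(8−4) = 6·(−2)·3·4 = −144 ≡ 10, so v_4 = 10^{−1} = 10 (mod 11).
  i = 5 (α = 4): (4−2)(4−10)(4−5)(4−8) = 2·(−6)·(−1)·(−4) = −48 ≡ 7, so v_5 = 7^{−1} = 8 (mod 11).
  v = [6, 8, 1, 10, 8].
Step 2: syndromes of r = [3, 7, 10, 6, 5] (all sums mod 11).
  S_0 = Σ v_i r_i = 6·3 + 8·7 + 1·10 + 10·6 + 8·5 = 184 ≡ 8.
  S_1 = Σ v_i α_i r_i = 6·2·3 + 8·10·7 + 1·5·10 + 10·8·6 + 8·4·5 = 1286 ≡ 10.
  α_i^2 mod 11 = [4, 1, 3, 9, 5].
  S_2 = Σ v_i α_i^2 r_i = 6·4·3 + 8·1·7 + 1·3·10 + 10·9·6 + 8·5·5 = 898 ≡ 7.
  S = (8, 10, 7) ≠ 0, so r is not a codeword (an error is present).
Step 3: locate the error. For a single error e at position i, S_ℓ = v_i·e·α_i^ℓ, so α_err = S_1/S_0.
  S_0^{−1} = 8^{−1} = 7 (mod 11), so α_err = 10·7 = 70 ≡ 4 = α_5. Error position i = 5.
  Consistency check: S_2/S_1 = 7·10 = 70 ≡ 4 = α_err ✓ (single-error assumption holds).
Step 4: error magnitude e = S_0/v_5 = S_0·∏_{j≠5}(α_5 − α_j) = 8·7 = 56 ≡ 1 (mod 11).
Step 5: correct position 5: c_5 = r_5 − e = 5 − 1 ≡ 4 (mod 11). Hence c = [3, 7, 10, 6, 4].
  Check: interpolating c through the α_i gives m(x) = 2 + 6·x (degree < 2) with m(α_i) = c_i for every i, so c is indeed a codeword.


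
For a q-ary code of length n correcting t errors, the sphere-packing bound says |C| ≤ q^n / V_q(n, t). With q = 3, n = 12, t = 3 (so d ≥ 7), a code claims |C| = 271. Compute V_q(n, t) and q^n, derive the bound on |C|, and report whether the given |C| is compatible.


V_q(n, t) = 2049, q^n = 531441, Hamming bound = 259, |C| = 271 > bound (violated).

Step 1: Compute V_q(n, t) = Σ_{j=0}^3 C(n, j) (q−1)^j.
  j = 0: C(12,0)·(2)^0 = 1·1 = 1.
  j = 1: C(12,1)·(2)^1 = 12·2 = 24.
  j = 2: C(12,2)·(2)^2 = 66·4 = 264.
  j = 3: C(12,3)·(2)^3 = 220·8 = 1760.
  V_q(n, t) = 1 + 24 + 264 + 1760 = 2049.
Step 2: q^n = 3^12 = 531441.
Step 3: Hamming bound ⌊q^n / V_q(n,t)⌋ = ⌊531441/2049⌋ = 259.
Step 4: Compare |C| = 271 to 259: violated.
The claimed |C| lies above the Hamming bound, so no 3-ary code of length 12 with d ≥ 7 can have 271 codewords.
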